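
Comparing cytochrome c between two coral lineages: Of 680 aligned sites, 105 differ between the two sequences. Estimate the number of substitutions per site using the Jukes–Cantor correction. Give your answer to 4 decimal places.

p = 105/680 ≈ 0.154412.
d = −(3/4) ln(1 − 4p/3) = −0.75 ln(1 − 0.205883) = −0.75 ln(0.794117)
  = −0.75 × (-0.230524) = 0.172893 substitutions/site.

0.1729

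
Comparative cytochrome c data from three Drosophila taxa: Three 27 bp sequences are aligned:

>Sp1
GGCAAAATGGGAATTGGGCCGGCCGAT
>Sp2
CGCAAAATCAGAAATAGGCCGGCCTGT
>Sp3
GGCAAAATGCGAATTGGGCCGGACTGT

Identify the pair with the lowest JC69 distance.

Sp1–Sp2: 7/27 differ, p = 0.259, d = 0.318.
Sp1–Sp3: 4/27 differ, p = 0.148, d = 0.165.
Sp2–Sp3: 6/27 differ, p = 0.222, d = 0.264.
The smallest distance is between Sp1 and Sp3.

Sp1 and Sp3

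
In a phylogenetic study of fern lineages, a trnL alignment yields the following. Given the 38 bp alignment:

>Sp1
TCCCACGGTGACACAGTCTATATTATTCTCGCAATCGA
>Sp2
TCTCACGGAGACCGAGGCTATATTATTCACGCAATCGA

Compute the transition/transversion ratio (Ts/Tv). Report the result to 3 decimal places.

0.200

Transitions are A↔G and C↔T; transversions are all other mismatches.
Transitions: 1. Transversions: 5.
R = 1/5 = 0.200.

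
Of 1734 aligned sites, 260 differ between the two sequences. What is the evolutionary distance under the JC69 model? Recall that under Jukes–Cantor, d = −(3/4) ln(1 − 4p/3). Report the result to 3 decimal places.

0.167

p = 260/1734 ≈ 0.149942.
d = −(3/4) ln(1 − 4p/3) = −0.75 ln(1 − 0.199923) = −0.75 ln(0.800077)
  = −0.75 × (-0.223047) = 0.167285 substitutions/site.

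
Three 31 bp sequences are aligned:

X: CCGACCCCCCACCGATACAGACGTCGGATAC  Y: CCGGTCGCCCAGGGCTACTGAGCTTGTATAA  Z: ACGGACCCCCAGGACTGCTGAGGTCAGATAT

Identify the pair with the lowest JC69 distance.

Y and Z

X–Y: 12/31 differ, p = 0.387, d = 0.544.
X–Z: 12/31 differ, p = 0.387, d = 0.544.
Y–Z: 10/31 differ, p = 0.323, d = 0.422.
The smallest distance is between Y and Z.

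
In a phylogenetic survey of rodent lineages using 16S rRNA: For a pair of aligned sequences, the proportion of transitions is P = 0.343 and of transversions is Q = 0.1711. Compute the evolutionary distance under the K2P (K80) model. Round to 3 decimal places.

Under the Kimura two-parameter model, d = −½ ln(1 − 2P − Q) − ¼ ln(1 − 2Q).
1 − 2P − Q = 0.1429, giving −½ ln(0.1429) = 0.972805.
1 − 2Q = 0.6578, giving −¼ ln(0.6578) = 0.104714.
d = 0.972805 + 0.104714 = 1.077519.

1.078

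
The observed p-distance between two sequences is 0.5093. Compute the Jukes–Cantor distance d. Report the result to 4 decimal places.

d = −(3/4) ln(1 − 4p/3) = −0.75 ln(1 − 0.679067) = −0.75 ln(0.320933)
  = −0.75 × (-1.136523) = 0.852392 substitutions/site.

0.8524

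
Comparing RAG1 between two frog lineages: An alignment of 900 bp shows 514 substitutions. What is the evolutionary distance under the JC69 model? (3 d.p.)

1.075

p = 514/900 ≈ 0.571111.
d = −(3/4) ln(1 − 4p/3) = −0.75 ln(1 − 0.761481) = −0.75 ln(0.238519)
  = −0.75 × (-1.433306) = 1.074980 substitutions/site.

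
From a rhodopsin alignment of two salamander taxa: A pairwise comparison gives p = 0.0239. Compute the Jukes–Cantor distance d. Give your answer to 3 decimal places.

0.024

d = −(3/4) ln(1 − 4p/3) = −0.75 ln(1 − 0.031867) = −0.75 ln(0.968133)
  = −0.75 × (-0.032386) = 0.024290 substitutions/site.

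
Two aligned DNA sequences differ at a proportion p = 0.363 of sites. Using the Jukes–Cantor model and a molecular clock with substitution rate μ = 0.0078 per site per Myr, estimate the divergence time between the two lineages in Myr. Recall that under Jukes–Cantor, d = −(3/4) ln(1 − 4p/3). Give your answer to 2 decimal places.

d = −(3/4) ln(1 − 4p/3) = −0.75 ln(1 − 0.484) = −0.75 ln(0.516)
  = −0.75 × (-0.661649) = 0.496237 substitutions/site.
Under a molecular clock d = 2μt, so t = d/(2μ) = 0.496237 / (2 × 0.0078) = 31.81 Myr.

31.81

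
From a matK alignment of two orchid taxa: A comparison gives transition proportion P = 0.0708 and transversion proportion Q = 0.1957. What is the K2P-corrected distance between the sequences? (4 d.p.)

Under the Kimura two-parameter model, d = −½ ln(1 − 2P − Q) − ¼ ln(1 − 2Q).
1 − 2P − Q = 0.6627, giving −½ ln(0.6627) = 0.205716.
1 − 2Q = 0.6086, giving −¼ ln(0.6086) = 0.124149.
d = 0.205716 + 0.124149 = 0.329865.

0.3299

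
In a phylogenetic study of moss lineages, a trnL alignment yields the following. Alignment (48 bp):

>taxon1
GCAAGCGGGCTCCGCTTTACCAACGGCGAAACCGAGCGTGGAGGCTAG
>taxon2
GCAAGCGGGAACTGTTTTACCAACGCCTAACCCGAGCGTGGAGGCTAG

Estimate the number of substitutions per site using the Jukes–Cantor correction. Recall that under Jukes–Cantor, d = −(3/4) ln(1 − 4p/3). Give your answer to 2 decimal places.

The sequences differ at 7 of 48 sites (10, 11, 13, 15, 26, 28, 31), so p = 7/48 ≈ 0.145833.
d = −(3/4) ln(1 − 4p/3) = −0.75 ln(1 − 0.194444) = −0.75 ln(0.805556)
  = −0.75 × (-0.216223) = 0.162167 substitutions/site.

0.16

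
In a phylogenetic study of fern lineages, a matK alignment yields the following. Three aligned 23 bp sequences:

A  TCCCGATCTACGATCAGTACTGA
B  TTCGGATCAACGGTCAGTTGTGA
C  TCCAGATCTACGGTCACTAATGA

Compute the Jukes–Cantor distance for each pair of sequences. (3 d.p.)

d(A,B) = 0.321, d(A,C) = 0.198, d(B,C) = 0.321

A–B: 6/23 sites differ → p ≈ 0.26087, d = −0.75 ln(1 − 0.347827) = 0.320584 ≈ 0.321.
A–C: 4/23 sites differ → p ≈ 0.173913, d = −0.75 ln(1 − 0.231884) = 0.197861 ≈ 0.198.
B–C: 6/23 sites differ → p ≈ 0.26087, d = −0.75 ln(1 − 0.347827) = 0.320584 ≈ 0.321.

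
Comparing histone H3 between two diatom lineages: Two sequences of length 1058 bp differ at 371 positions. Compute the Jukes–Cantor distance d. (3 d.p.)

p = 371/1058 ≈ 0.350662.
d = −(3/4) ln(1 − 4p/3) = −0.75 ln(1 − 0.467549) = −0.75 ln(0.532451)
  = −0.75 × (-0.630264) = 0.472698 substitutions/site.

0.473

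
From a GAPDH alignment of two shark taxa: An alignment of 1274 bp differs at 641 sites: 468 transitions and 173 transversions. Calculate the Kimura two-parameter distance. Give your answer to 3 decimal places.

P = 468/1274 ≈ 0.367347 and Q = 173/1274 ≈ 0.135793.
Under the Kimura two-parameter model, d = −½ ln(1 − 2P − Q) − ¼ ln(1 − 2Q).
1 − 2P − Q = 0.129513, giving −½ ln(0.129513) = 1.021987.
1 − 2Q = 0.728414, giving −¼ ln(0.728414) = 0.079221.
d = 1.021987 + 0.079221 = 1.101208.

1.101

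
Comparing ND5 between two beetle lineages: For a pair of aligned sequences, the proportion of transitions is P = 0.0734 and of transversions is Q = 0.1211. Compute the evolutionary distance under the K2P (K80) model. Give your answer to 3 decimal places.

Under the Kimura two-parameter model, d = −½ ln(1 − 2P − Q) − ¼ ln(1 − 2Q).
1 − 2P − Q = 0.7321, giving −½ ln(0.7321) = 0.155919.
1 − 2Q = 0.7578, giving −¼ ln(0.7578) = 0.069334.
d = 0.155919 + 0.069334 = 0.225253.

0.225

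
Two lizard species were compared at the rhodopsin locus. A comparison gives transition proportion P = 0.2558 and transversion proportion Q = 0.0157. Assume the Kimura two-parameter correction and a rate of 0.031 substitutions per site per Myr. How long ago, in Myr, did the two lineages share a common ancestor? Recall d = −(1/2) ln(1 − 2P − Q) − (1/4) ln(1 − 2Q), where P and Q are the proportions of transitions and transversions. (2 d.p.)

6.17

Under the Kimura two-parameter model, d = −½ ln(1 − 2P − Q) − ¼ ln(1 − 2Q).
1 − 2P − Q = 0.4727, giving −½ ln(0.4727) = 0.374647.
1 − 2Q = 0.9686, giving −¼ ln(0.9686) = 0.007976.
d = 0.374647 + 0.007976 = 0.382623.
Under a molecular clock d = 2μt, so t = d/(2μ) = 0.382623 / (2 × 0.031) = 6.17 Myr.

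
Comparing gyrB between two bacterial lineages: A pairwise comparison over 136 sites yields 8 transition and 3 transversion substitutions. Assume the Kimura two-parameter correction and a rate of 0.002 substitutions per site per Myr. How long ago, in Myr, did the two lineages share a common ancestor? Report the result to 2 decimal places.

21.63

P = 8/136 ≈ 0.058824 and Q = 3/136 ≈ 0.022059.
Under the Kimura two-parameter model, d = −½ ln(1 − 2P − Q) − ¼ ln(1 − 2Q).
1 − 2P − Q = 0.860293, giving −½ ln(0.860293) = 0.075241.
1 − 2Q = 0.955882, giving −¼ ln(0.955882) = 0.011280.
d = 0.075241 + 0.011280 = 0.086521.
Under a molecular clock d = 2μt, so t = d/(2μ) = 0.086521 / (2 × 0.002) = 21.63 Myr.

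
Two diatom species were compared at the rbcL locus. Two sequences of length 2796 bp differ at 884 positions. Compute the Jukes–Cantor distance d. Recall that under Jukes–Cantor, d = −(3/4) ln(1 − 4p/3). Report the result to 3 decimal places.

p = 884/2796 ≈ 0.316166.
d = −(3/4) ln(1 − 4p/3) = −0.75 ln(1 − 0.421555) = −0.75 ln(0.578445)
  = −0.75 × (-0.547412) = 0.410559 substitutions/site.

0.411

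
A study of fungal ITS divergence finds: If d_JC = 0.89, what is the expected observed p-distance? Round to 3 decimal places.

p = (3/4)(1 − e^(−4d/3)) = 0.75 × (1 − e^(-1.186667)) = 0.75 × (1 − 0.305237) = 0.521072.

0.521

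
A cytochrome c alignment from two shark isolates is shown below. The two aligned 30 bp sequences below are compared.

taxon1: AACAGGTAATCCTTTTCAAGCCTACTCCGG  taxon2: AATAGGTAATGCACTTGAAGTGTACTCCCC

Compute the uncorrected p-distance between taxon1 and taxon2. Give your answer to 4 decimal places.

The sequences differ at 9 of 30 positions (sites 3, 11, 13, 14, 17, 21, 22, 29, 30).
p = 9/30 = 0.3000.

0.3000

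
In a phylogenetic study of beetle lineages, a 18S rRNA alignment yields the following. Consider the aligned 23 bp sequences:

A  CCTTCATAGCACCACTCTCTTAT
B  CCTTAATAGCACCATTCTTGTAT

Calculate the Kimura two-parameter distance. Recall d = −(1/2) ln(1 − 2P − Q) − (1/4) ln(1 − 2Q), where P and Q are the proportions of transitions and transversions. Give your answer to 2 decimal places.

Of 23 sites, 2 differences are transitions and 2 are transversions, so P = 2/23 ≈ 0.086957 and Q = 2/23 ≈ 0.086957.
Under the Kimura two-parameter model, d = −½ ln(1 − 2P − Q) − ¼ ln(1 − 2Q).
1 − 2P − Q = 0.739129, giving −½ ln(0.739129) = 0.151141.
1 − 2Q = 0.826086, giving −¼ ln(0.826086) = 0.047764.
d = 0.151141 + 0.047764 = 0.198905.

0.20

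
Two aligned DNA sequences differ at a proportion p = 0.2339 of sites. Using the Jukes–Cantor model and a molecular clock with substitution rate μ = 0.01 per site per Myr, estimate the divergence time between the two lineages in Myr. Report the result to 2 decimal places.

14.02

d = −(3/4) ln(1 − 4p/3) = −0.75 ln(1 − 0.311867) = −0.75 ln(0.688133)
  = −0.75 × (-0.373773) = 0.280330 substitutions/site.
Under a molecular clock d = 2μt, so t = d/(2μ) = 0.280330 / (2 × 0.01) = 14.02 Myr.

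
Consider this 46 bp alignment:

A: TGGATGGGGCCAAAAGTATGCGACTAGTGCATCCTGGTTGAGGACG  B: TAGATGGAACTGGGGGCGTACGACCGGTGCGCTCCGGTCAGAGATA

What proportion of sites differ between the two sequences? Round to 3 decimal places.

The sequences differ at 23 of 46 positions.
p = 23/46 = 0.500.

0.500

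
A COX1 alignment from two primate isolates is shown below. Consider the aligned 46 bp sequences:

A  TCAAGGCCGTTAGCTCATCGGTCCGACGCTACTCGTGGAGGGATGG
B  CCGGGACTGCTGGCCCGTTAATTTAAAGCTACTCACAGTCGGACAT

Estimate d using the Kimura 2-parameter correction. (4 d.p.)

1.6155

Of 46 sites, 20 differences are transitions and 4 are transversions, so P = 20/46 ≈ 0.434783 and Q = 4/46 ≈ 0.086957.
Under the Kimura two-parameter model, d = −½ ln(1 − 2P − Q) − ¼ ln(1 − 2Q).
1 − 2P − Q = 0.043477, giving −½ ln(0.043477) = 1.567762.
1 − 2Q = 0.826086, giving −¼ ln(0.826086) = 0.047764.
d = 1.567762 + 0.047764 = 1.615526.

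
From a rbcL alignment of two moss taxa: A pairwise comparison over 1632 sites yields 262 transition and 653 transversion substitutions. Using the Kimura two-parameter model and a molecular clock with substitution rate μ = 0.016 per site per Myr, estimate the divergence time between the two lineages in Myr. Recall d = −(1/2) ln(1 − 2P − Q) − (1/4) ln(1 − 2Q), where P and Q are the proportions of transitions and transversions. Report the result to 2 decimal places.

32.54

P = 262/1632 ≈ 0.160539 and Q = 653/1632 ≈ 0.400123.
Under the Kimura two-parameter model, d = −½ ln(1 − 2P − Q) − ¼ ln(1 − 2Q).
1 − 2P − Q = 0.278799, giving −½ ln(0.278799) = 0.638632.
1 − 2Q = 0.199754, giving −¼ ln(0.199754) = 0.402667.
d = 0.638632 + 0.402667 = 1.041299.
Under a molecular clock d = 2μt, so t = d/(2μ) = 1.041299 / (2 × 0.016) = 32.54 Myr.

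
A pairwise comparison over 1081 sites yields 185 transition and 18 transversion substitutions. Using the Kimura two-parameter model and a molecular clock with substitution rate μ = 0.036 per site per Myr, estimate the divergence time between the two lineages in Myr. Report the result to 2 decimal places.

3.21

P = 185/1081 ≈ 0.171138 and Q = 18/1081 ≈ 0.016651.
Under the Kimura two-parameter model, d = −½ ln(1 − 2P − Q) − ¼ ln(1 − 2Q).
1 − 2P − Q = 0.641073, giving −½ ln(0.641073) = 0.222306.
1 − 2Q = 0.966698, giving −¼ ln(0.966698) = 0.008467.
d = 0.222306 + 0.008467 = 0.230773.
Under a molecular clock d = 2μt, so t = d/(2μ) = 0.230773 / (2 × 0.036) = 3.21 Myr.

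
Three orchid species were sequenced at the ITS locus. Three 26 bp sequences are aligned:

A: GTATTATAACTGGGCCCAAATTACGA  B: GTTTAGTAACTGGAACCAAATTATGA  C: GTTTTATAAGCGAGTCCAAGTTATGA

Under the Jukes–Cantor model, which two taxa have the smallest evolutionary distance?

A–B: 6/26 differ, p = 0.231, d = 0.276.
A–C: 7/26 differ, p = 0.269, d = 0.334.
B–C: 8/26 differ, p = 0.308, d = 0.396.
The smallest distance is between A and B.

A and B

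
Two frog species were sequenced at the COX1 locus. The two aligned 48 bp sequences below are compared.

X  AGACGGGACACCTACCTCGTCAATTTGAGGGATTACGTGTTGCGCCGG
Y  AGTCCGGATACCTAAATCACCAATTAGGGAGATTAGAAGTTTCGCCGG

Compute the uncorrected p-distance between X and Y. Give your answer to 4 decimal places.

0.2917

The sequences differ at 14 of 48 positions.
p = 14/48 = 0.291666… ≈ 0.2917 (to 4 d.p.).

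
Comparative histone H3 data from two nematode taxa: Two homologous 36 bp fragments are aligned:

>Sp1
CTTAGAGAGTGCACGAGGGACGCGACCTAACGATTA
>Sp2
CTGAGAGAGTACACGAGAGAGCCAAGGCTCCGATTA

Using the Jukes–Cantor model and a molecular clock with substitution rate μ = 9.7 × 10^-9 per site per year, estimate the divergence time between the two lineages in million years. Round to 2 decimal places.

The sequences differ at 11 of 36 sites, so p = 11/36 ≈ 0.305556.
d = −(3/4) ln(1 − 4p/3) = −0.75 ln(1 − 0.407408) = −0.75 ln(0.592592)
  = −0.75 × (-0.523249) = 0.392437 substitutions/site.
Under a molecular clock d = 2μt, so t = d/(2μ) = 0.392437 / (2 × 9.7 × 10^-9) = 20.23 million years.

20.23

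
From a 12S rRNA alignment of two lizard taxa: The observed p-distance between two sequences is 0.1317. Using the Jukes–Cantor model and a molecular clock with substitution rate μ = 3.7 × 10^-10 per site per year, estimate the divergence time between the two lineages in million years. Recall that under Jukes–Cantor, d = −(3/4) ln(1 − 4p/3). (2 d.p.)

d = −(3/4) ln(1 − 4p/3) = −0.75 ln(1 − 0.1756) = −0.75 ln(0.8244)
  = −0.75 × (-0.193099) = 0.144824 substitutions/site.
Under a molecular clock d = 2μt, so t = d/(2μ) = 0.144824 / (2 × 3.7 × 10^-10) = 195.71 million years.

195.71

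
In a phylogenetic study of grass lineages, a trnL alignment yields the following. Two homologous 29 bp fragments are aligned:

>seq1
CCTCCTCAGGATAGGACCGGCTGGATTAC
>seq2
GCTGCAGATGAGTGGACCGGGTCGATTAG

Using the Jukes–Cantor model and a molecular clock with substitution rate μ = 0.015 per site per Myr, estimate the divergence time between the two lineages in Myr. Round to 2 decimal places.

15.39

The sequences differ at 10 of 29 sites (1, 4, 6, 7, 9, 12, 13, 21, 23, 29), so p = 10/29 ≈ 0.344828.
d = −(3/4) ln(1 − 4p/3) = −0.75 ln(1 − 0.459771) = −0.75 ln(0.540229)
  = −0.75 × (-0.615762) = 0.461822 substitutions/site.
Under a molecular clock d = 2μt, so t = d/(2μ) = 0.461822 / (2 × 0.015) = 15.39 Myr.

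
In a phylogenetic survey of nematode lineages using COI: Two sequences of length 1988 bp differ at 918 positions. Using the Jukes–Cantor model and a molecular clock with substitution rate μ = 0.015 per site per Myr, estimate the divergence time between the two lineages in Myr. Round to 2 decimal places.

p = 918/1988 ≈ 0.461771.
d = −(3/4) ln(1 − 4p/3) = −0.75 ln(1 − 0.615695) = −0.75 ln(0.384305)
  = −0.75 × (-0.956319) = 0.717239 substitutions/site.
Under a molecular clock d = 2μt, so t = d/(2μ) = 0.717239 / (2 × 0.015) = 23.91 Myr.

23.91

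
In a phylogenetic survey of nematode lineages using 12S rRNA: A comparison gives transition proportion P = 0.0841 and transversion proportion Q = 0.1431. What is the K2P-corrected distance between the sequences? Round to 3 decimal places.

Under the Kimura two-parameter model, d = −½ ln(1 − 2P − Q) − ¼ ln(1 − 2Q).
1 − 2P − Q = 0.6887, giving −½ ln(0.6887) = 0.186475.
1 − 2Q = 0.7138, giving −¼ ln(0.7138) = 0.084288.
d = 0.186475 + 0.084288 = 0.270763.

0.271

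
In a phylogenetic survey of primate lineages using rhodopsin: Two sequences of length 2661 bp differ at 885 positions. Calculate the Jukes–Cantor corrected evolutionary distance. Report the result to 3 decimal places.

0.439

p = 885/2661 ≈ 0.332582.
d = −(3/4) ln(1 − 4p/3) = −0.75 ln(1 − 0.443443) = −0.75 ln(0.556557)
  = −0.75 × (-0.585986) = 0.439490 substitutions/site.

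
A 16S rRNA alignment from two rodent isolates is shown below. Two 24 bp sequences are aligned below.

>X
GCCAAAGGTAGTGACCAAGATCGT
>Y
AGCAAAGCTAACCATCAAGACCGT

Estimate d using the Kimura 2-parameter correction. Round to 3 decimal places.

0.462

Of 24 sites, 5 differences are transitions and 3 are transversions, so P = 5/24 ≈ 0.208333 and Q = 3/24 = 0.125.
Under the Kimura two-parameter model, d = −½ ln(1 − 2P − Q) − ¼ ln(1 − 2Q).
1 − 2P − Q = 0.458334, giving −½ ln(0.458334) = 0.390079.
1 − 2Q = 0.75, giving −¼ ln(0.75) = 0.071921.
d = 0.390079 + 0.071921 = 0.462000.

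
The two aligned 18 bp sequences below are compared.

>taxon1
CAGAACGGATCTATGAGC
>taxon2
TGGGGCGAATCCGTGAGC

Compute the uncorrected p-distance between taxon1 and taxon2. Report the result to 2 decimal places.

The sequences differ at 7 of 18 positions (sites 1, 2, 4, 5, 8, 12, 13).
p = 7/18 = 0.388888… ≈ 0.39 (to 2 d.p.).

0.39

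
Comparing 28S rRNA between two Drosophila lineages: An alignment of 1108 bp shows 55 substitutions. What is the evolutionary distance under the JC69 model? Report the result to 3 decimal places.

0.051

p = 55/1108 ≈ 0.049639.
d = −(3/4) ln(1 − 4p/3) = −0.75 ln(1 − 0.066185) = −0.75 ln(0.933815)
  = −0.75 × (-0.068477) = 0.051358 substitutions/site.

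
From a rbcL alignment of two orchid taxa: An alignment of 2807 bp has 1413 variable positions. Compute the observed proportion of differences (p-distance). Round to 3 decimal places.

p = 1413/2807 = 0.503384… ≈ 0.503 (to 3 d.p.).

0.503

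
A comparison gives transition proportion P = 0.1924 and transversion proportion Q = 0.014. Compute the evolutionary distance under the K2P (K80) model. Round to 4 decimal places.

0.2615

Under the Kimura two-parameter model, d = −½ ln(1 − 2P − Q) − ¼ ln(1 − 2Q).
1 − 2P − Q = 0.6012, giving −½ ln(0.6012) = 0.254414.
1 − 2Q = 0.972, giving −¼ ln(0.972) = 0.007100.
d = 0.254414 + 0.007100 = 0.261514.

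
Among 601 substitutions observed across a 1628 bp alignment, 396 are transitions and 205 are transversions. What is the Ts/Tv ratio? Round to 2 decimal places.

R = 396/205 = 1.931707… ≈ 1.93 (to 2 d.p.).

1.93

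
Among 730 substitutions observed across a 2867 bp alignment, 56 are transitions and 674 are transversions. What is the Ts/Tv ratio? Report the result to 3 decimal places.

R = 56/674 = 0.083086… ≈ 0.083 (to 3 d.p.).

0.083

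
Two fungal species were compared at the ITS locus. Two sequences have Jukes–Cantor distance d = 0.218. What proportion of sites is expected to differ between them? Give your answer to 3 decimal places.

p = (3/4)(1 − e^(−4d/3)) = 0.75 × (1 − e^(-0.290667)) = 0.75 × (1 − 0.747765) = 0.189176.

0.189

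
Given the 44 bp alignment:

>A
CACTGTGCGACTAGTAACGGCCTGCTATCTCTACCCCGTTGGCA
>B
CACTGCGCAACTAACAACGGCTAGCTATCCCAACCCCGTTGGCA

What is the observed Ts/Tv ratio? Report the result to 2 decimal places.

3.00

Transitions are A↔G and C↔T; transversions are all other mismatches.
Transitions: 6. Transversions: 2.
R = 6/2 = 3.00.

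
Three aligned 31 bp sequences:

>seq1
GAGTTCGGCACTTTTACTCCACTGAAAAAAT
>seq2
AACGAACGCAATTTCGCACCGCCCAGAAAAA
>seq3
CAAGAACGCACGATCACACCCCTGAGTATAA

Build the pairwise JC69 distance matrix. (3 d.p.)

d(seq1,seq2) = 0.777, d(seq1,seq3) = 0.777, d(seq2,seq3) = 0.481

seq1–seq2: 15/31 sites differ → p ≈ 0.483871, d = −0.75 ln(1 − 0.645161) = 0.777068 ≈ 0.777.
seq1–seq3: 15/31 sites differ → p ≈ 0.483871, d = −0.75 ln(1 − 0.645161) = 0.777068 ≈ 0.777.
seq2–seq3: 11/31 sites differ → p ≈ 0.354839, d = −0.75 ln(1 − 0.473119) = 0.480585 ≈ 0.481.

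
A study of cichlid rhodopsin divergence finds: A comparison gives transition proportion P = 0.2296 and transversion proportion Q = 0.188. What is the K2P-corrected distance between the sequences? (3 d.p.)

Under the Kimura two-parameter model, d = −½ ln(1 − 2P − Q) − ¼ ln(1 − 2Q).
1 − 2P − Q = 0.3528, giving −½ ln(0.3528) = 0.520927.
1 − 2Q = 0.624, giving −¼ ln(0.624) = 0.117901.
d = 0.520927 + 0.117901 = 0.638828.

0.639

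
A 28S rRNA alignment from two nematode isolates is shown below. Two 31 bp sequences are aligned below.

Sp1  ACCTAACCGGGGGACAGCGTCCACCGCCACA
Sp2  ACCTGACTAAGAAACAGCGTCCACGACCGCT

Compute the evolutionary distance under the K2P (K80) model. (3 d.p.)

Of 31 sites, 8 differences are transitions and 2 are transversions, so P = 8/31 ≈ 0.258065 and Q = 2/31 ≈ 0.064516.
Under the Kimura two-parameter model, d = −½ ln(1 − 2P − Q) − ¼ ln(1 − 2Q).
1 − 2P − Q = 0.419354, giving −½ ln(0.419354) = 0.434520.
1 − 2Q = 0.870968, giving −¼ ln(0.870968) = 0.034538.
d = 0.434520 + 0.034538 = 0.469058.

0.469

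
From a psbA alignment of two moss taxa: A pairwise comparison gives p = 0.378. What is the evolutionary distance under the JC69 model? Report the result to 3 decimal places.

0.526

d = −(3/4) ln(1 − 4p/3) = −0.75 ln(1 − 0.504) = −0.75 ln(0.496)
  = −0.75 × (-0.701179) = 0.525884 substitutions/site.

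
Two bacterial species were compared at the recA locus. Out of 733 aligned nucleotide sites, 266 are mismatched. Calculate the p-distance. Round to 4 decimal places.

0.3629

p = 266/733 = 0.362892… ≈ 0.3629 (to 4 d.p.).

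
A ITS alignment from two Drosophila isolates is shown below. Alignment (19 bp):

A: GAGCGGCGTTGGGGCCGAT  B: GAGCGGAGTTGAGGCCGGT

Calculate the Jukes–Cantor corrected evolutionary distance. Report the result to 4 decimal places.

0.1773

The sequences differ at 3 of 19 sites (7, 12, 18), so p = 3/19 ≈ 0.157895.
d = −(3/4) ln(1 − 4p/3) = −0.75 ln(1 − 0.210527) = −0.75 ln(0.789473)
  = −0.75 × (-0.236390) = 0.177293 substitutions/site.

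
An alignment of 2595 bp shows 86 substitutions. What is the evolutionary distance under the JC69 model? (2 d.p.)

0.03

p = 86/2595 ≈ 0.033141.
d = −(3/4) ln(1 − 4p/3) = −0.75 ln(1 − 0.044188) = −0.75 ln(0.955812)
  = −0.75 × (-0.045194) = 0.033896 substitutions/site.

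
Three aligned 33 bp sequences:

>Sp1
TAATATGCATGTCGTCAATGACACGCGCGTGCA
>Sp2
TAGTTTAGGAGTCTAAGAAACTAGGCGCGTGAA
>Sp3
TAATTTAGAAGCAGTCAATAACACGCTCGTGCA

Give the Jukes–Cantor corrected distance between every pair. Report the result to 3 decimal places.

Sp1–Sp2: 16/33 sites differ → p ≈ 0.484848, d = −0.75 ln(1 − 0.646464) = 0.779827 ≈ 0.780.
Sp1–Sp3: 8/33 sites differ → p ≈ 0.242424, d = −0.75 ln(1 − 0.323232) = 0.292820 ≈ 0.293.
Sp2–Sp3: 14/33 sites differ → p ≈ 0.424242, d = −0.75 ln(1 − 0.565656) = 0.625439 ≈ 0.625.

d(Sp1,Sp2) = 0.780, d(Sp1,Sp3) = 0.293, d(Sp2,Sp3) = 0.625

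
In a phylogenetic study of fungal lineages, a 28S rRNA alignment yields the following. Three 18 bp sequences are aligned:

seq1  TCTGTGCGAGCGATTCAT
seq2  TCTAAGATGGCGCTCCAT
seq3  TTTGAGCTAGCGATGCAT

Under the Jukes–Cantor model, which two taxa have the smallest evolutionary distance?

seq1–seq2: 7/18 differ, p = 0.389, d = 0.548.
seq1–seq3: 4/18 differ, p = 0.222, d = 0.264.
seq2–seq3: 6/18 differ, p = 0.333, d = 0.441.
The smallest distance is between seq1 and seq3.

seq1 and seq3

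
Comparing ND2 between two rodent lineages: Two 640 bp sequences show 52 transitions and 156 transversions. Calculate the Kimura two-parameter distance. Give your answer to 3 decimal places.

0.428

P = 52/640 = 0.08125 and Q = 156/640 = 0.24375.
Under the Kimura two-parameter model, d = −½ ln(1 − 2P − Q) − ¼ ln(1 − 2Q).
1 − 2P − Q = 0.59375, giving −½ ln(0.59375) = 0.260648.
1 − 2Q = 0.5125, giving −¼ ln(0.5125) = 0.167114.
d = 0.260648 + 0.167114 = 0.427762.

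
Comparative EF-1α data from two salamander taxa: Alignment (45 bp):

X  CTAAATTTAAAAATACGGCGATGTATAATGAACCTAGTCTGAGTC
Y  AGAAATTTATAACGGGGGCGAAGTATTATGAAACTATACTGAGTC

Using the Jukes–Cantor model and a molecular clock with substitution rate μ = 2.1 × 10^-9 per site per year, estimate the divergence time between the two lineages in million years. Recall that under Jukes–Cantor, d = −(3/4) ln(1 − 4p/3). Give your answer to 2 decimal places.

The sequences differ at 12 of 45 sites, so p = 12/45 ≈ 0.266667.
d = −(3/4) ln(1 − 4p/3) = −0.75 ln(1 − 0.355556) = −0.75 ln(0.644444)
  = −0.75 × (-0.439367) = 0.329525 substitutions/site.
Under a molecular clock d = 2μt, so t = d/(2μ) = 0.329525 / (2 × 2.1 × 10^-9) = 78.46 million years.

78.46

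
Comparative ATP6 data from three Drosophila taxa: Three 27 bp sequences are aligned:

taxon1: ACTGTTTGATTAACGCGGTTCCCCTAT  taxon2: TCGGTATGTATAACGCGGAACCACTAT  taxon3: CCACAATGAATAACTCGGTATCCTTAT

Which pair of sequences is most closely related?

taxon1–taxon2: 8/27 differ, p = 0.296, d = 0.377.
taxon1–taxon3: 10/27 differ, p = 0.370, d = 0.511.
taxon2–taxon3: 10/27 differ, p = 0.370, d = 0.511.
The smallest distance is between taxon1 and taxon2.

taxon1 and taxon2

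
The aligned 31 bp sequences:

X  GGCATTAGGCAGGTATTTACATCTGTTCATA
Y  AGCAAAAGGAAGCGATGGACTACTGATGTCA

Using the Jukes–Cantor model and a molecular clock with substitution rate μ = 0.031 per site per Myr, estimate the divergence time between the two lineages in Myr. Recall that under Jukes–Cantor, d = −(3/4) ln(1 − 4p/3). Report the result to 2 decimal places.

11.15

The sequences differ at 14 of 31 sites, so p = 14/31 ≈ 0.451613.
d = −(3/4) ln(1 − 4p/3) = −0.75 ln(1 − 0.602151) = −0.75 ln(0.397849)
  = −0.75 × (-0.921683) = 0.691262 substitutions/site.
Under a molecular clock d = 2μt, so t = d/(2μ) = 0.691262 / (2 × 0.031) = 11.15 Myr.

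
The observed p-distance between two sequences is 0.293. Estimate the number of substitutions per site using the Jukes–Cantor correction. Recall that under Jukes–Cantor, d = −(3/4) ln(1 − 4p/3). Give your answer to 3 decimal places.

d = −(3/4) ln(1 − 4p/3) = −0.75 ln(1 − 0.390667) = −0.75 ln(0.609333)
  = −0.75 × (-0.495390) = 0.371543 substitutions/site.

0.372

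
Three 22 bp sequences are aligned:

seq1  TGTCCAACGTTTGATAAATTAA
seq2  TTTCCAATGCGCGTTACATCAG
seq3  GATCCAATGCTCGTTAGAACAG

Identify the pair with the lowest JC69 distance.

seq2 and seq3

seq1–seq2: 9/22 differ, p = 0.409, d = 0.591.
seq1–seq3: 10/22 differ, p = 0.455, d = 0.699.
seq2–seq3: 5/22 differ, p = 0.227, d = 0.271.
The smallest distance is between seq2 and seq3.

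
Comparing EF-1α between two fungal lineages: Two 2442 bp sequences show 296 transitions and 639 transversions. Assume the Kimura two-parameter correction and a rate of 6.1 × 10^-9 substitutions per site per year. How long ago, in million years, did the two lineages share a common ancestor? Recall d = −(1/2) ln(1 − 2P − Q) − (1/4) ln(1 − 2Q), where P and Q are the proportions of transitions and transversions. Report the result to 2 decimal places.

43.93

P = 296/2442 ≈ 0.121212 and Q = 639/2442 ≈ 0.261671.
Under the Kimura two-parameter model, d = −½ ln(1 − 2P − Q) − ¼ ln(1 − 2Q).
1 − 2P − Q = 0.495905, giving −½ ln(0.495905) = 0.350685.
1 − 2Q = 0.476658, giving −¼ ln(0.476658) = 0.185239.
d = 0.350685 + 0.185239 = 0.535924.
Under a molecular clock d = 2μt, so t = d/(2μ) = 0.535924 / (2 × 6.1 × 10^-9) = 43.93 million years.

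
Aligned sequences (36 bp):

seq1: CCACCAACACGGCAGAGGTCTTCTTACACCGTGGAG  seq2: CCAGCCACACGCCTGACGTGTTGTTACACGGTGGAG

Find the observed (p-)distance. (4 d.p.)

The sequences differ at 8 of 36 positions (sites 4, 6, 12, 14, 17, 20, 23, 30).
p = 8/36 = 0.222222… ≈ 0.2222 (to 4 d.p.).

0.2222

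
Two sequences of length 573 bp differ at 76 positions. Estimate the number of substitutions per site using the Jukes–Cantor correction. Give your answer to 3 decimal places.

0.146

p = 76/573 ≈ 0.132635.
d = −(3/4) ln(1 − 4p/3) = −0.75 ln(1 − 0.176847) = −0.75 ln(0.823153)
  = −0.75 × (-0.194613) = 0.145960 substitutions/site.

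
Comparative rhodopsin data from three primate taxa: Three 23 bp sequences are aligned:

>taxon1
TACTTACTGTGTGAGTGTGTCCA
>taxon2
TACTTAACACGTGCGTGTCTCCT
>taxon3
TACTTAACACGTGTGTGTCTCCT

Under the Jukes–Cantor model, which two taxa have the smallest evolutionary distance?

taxon2 and taxon3

taxon1–taxon2: 7/23 differ, p = 0.304, d = 0.390.
taxon1–taxon3: 7/23 differ, p = 0.304, d = 0.390.
taxon2–taxon3: 1/23 differ, p = 0.043, d = 0.045.
The smallest distance is between taxon2 and taxon3.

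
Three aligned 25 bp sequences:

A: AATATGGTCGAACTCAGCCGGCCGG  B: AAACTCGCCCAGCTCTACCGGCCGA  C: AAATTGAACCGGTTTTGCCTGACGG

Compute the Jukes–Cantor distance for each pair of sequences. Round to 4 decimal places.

A–B: 9/25 sites differ → p = 0.36, d = −0.75 ln(1 − 0.48) = 0.490445 ≈ 0.4904.
A–C: 12/25 sites differ → p = 0.48, d = −0.75 ln(1 − 0.64) = 0.766238 ≈ 0.7662.
B–C: 11/25 sites differ → p = 0.44, d = −0.75 ln(1 − 0.586667) = 0.662626 ≈ 0.6626.

d(A,B) = 0.4904, d(A,C) = 0.7662, d(B,C) = 0.6626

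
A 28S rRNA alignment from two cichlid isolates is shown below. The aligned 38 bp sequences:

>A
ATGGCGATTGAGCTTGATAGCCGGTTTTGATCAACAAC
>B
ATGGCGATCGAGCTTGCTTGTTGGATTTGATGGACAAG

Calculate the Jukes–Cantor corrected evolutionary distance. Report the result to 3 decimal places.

0.285

The sequences differ at 9 of 38 sites (9, 17, 19, 21, 22, 25, 32, 33, 38), so p = 9/38 ≈ 0.236842.
d = −(3/4) ln(1 − 4p/3) = −0.75 ln(1 − 0.315789) = −0.75 ln(0.684211)
  = −0.75 × (-0.379489) = 0.284617 substitutions/site.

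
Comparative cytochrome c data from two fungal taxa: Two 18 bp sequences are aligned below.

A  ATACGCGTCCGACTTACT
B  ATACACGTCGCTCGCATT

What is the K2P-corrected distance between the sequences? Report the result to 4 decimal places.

0.5524

Of 18 sites, 3 differences are transitions and 4 are transversions, so P = 3/18 ≈ 0.166667 and Q = 4/18 ≈ 0.222222.
Under the Kimura two-parameter model, d = −½ ln(1 − 2P − Q) − ¼ ln(1 − 2Q).
1 − 2P − Q = 0.444444, giving −½ ln(0.444444) = 0.405466.
1 − 2Q = 0.555556, giving −¼ ln(0.555556) = 0.146946.
d = 0.405466 + 0.146946 = 0.552412.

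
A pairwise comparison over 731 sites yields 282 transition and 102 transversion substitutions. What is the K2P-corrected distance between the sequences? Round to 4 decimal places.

1.2918

P = 282/731 ≈ 0.385773 and Q = 102/731 ≈ 0.139535.
Under the Kimura two-parameter model, d = −½ ln(1 − 2P − Q) − ¼ ln(1 − 2Q).
1 − 2P − Q = 0.088919, giving −½ ln(0.088919) = 1.210015.
1 − 2Q = 0.72093, giving −¼ ln(0.72093) = 0.081803.
d = 1.210015 + 0.081803 = 1.291818.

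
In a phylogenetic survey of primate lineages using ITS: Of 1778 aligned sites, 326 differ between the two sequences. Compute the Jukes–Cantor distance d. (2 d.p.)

0.21

p = 326/1778 ≈ 0.183352.
d = −(3/4) ln(1 − 4p/3) = −0.75 ln(1 − 0.244469) = −0.75 ln(0.755531)
  = −0.75 × (-0.280334) = 0.210251 substitutions/site.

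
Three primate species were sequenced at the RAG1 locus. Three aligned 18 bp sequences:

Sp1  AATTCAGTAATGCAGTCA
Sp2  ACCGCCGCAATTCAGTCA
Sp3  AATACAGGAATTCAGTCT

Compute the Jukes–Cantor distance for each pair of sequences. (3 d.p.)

d(Sp1,Sp2) = 0.441, d(Sp1,Sp3) = 0.264, d(Sp2,Sp3) = 0.441

Sp1–Sp2: 6/18 sites differ → p ≈ 0.333333, d = −0.75 ln(1 − 0.444444) = 0.440839 ≈ 0.441.
Sp1–Sp3: 4/18 sites differ → p ≈ 0.222222, d = −0.75 ln(1 − 0.296296) = 0.263548 ≈ 0.264.
Sp2–Sp3: 6/18 sites differ → p ≈ 0.333333, d = −0.75 ln(1 − 0.444444) = 0.440839 ≈ 0.441.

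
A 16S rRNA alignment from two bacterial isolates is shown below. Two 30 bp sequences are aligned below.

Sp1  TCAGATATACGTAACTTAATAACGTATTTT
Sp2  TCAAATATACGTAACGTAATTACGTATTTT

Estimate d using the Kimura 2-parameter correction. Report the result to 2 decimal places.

0.11

Of 30 sites, 1 differences are transitions and 2 are transversions, so P = 1/30 ≈ 0.033333 and Q = 2/30 ≈ 0.066667.
Under the Kimura two-parameter model, d = −½ ln(1 − 2P − Q) − ¼ ln(1 − 2Q).
1 − 2P − Q = 0.866667, giving −½ ln(0.866667) = 0.071550.
1 − 2Q = 0.866666, giving −¼ ln(0.866666) = 0.035775.
d = 0.071550 + 0.035775 = 0.107325.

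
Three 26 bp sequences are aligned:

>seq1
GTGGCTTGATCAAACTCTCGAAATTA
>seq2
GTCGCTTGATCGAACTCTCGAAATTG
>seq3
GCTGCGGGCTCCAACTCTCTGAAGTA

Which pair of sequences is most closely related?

seq1 and seq2

seq1–seq2: 3/26 differ, p = 0.115, d = 0.125.
seq1–seq3: 9/26 differ, p = 0.346, d = 0.464.
seq2–seq3: 10/26 differ, p = 0.385, d = 0.539.
The smallest distance is between seq1 and seq2.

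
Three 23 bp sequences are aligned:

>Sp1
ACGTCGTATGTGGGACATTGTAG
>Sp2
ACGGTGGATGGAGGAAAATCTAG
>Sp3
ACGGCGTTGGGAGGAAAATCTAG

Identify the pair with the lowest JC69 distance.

Sp2 and Sp3

Sp1–Sp2: 8/23 differ, p = 0.348, d = 0.467.
Sp1–Sp3: 8/23 differ, p = 0.348, d = 0.467.
Sp2–Sp3: 4/23 differ, p = 0.174, d = 0.198.
The smallest distance is between Sp2 and Sp3.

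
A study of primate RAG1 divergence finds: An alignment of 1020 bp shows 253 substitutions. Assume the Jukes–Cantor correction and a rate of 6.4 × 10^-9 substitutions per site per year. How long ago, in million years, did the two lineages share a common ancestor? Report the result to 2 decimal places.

23.53

p = 253/1020 ≈ 0.248039.
d = −(3/4) ln(1 − 4p/3) = −0.75 ln(1 − 0.330719) = −0.75 ln(0.669281)
  = −0.75 × (-0.401551) = 0.301163 substitutions/site.
Under a molecular clock d = 2μt, so t = d/(2μ) = 0.301163 / (2 × 6.4 × 10^-9) = 23.53 million years.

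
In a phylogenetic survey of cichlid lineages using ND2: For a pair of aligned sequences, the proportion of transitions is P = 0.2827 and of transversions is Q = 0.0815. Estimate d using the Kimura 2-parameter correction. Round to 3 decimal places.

Under the Kimura two-parameter model, d = −½ ln(1 − 2P − Q) − ¼ ln(1 − 2Q).
1 − 2P − Q = 0.3531, giving −½ ln(0.3531) = 0.520502.
1 − 2Q = 0.837, giving −¼ ln(0.837) = 0.044483.
d = 0.520502 + 0.044483 = 0.564985.

0.565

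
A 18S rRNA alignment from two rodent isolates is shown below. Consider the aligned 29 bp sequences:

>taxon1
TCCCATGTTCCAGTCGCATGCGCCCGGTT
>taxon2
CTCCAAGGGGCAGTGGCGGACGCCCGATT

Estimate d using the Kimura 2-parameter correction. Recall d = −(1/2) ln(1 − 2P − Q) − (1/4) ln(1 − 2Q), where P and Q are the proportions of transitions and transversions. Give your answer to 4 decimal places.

0.5347

Of 29 sites, 5 differences are transitions and 6 are transversions, so P = 5/29 ≈ 0.172414 and Q = 6/29 ≈ 0.206897.
Under the Kimura two-parameter model, d = −½ ln(1 − 2P − Q) − ¼ ln(1 − 2Q).
1 − 2P − Q = 0.448275, giving −½ ln(0.448275) = 0.401174.
1 − 2Q = 0.586206, giving −¼ ln(0.586206) = 0.133521.
d = 0.401174 + 0.133521 = 0.534695.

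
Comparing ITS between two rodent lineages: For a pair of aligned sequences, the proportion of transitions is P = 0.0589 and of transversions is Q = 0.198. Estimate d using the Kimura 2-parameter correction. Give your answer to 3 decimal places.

0.316

Under the Kimura two-parameter model, d = −½ ln(1 − 2P − Q) − ¼ ln(1 − 2Q).
1 − 2P − Q = 0.6842, giving −½ ln(0.6842) = 0.189753.
1 − 2Q = 0.604, giving −¼ ln(0.604) = 0.126045.
d = 0.189753 + 0.126045 = 0.315798.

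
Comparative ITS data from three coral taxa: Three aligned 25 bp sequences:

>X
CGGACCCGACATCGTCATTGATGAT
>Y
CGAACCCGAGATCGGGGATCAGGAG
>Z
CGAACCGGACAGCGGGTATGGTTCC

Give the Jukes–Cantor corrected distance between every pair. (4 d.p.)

d(X,Y) = 0.4904, d(X,Z) = 0.6626, d(Y,Z) = 0.5716

X–Y: 9/25 sites differ → p = 0.36, d = −0.75 ln(1 − 0.48) = 0.490445 ≈ 0.4904.
X–Z: 11/25 sites differ → p = 0.44, d = −0.75 ln(1 − 0.586667) = 0.662626 ≈ 0.6626.
Y–Z: 10/25 sites differ → p = 0.4, d = −0.75 ln(1 − 0.533333) = 0.571605 ≈ 0.5716.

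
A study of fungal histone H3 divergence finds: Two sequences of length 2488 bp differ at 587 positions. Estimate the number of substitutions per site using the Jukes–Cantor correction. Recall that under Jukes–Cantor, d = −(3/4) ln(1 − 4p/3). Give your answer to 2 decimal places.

0.28

p = 587/2488 ≈ 0.235932.
d = −(3/4) ln(1 − 4p/3) = −0.75 ln(1 − 0.314576) = −0.75 ln(0.685424)
  = −0.75 × (-0.377718) = 0.283289 substitutions/site.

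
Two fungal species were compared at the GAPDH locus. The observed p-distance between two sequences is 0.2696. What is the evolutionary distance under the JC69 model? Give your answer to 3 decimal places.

d = −(3/4) ln(1 − 4p/3) = −0.75 ln(1 − 0.359467) = −0.75 ln(0.640533)
  = −0.75 × (-0.445455) = 0.334091 substitutions/site.

0.334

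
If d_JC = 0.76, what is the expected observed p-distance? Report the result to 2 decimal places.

p = (3/4)(1 − e^(−4d/3)) = 0.75 × (1 − e^(-1.013333)) = 0.75 × (1 − 0.363007) = 0.477745.

0.48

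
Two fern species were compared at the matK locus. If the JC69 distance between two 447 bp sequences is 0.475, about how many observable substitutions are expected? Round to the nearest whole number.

Invert JC69: p = (3/4)(1 − e^(−4d/3)) = 0.75 × (1 − e^(-0.633333)) = 0.75 × (1 − 0.530820) = 0.351885.
Expected differing sites = pL ≈ 0.351885 × 447 = 157.292595 ≈ 157.

157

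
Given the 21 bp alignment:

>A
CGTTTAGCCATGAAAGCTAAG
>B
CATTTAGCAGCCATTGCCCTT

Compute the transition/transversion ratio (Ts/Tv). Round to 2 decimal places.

0.57

Transitions are A↔G and C↔T; transversions are all other mismatches.
Transitions: 4. Transversions: 7.
R = 4/7 = 0.571428… ≈ 0.57 (to 2 d.p.).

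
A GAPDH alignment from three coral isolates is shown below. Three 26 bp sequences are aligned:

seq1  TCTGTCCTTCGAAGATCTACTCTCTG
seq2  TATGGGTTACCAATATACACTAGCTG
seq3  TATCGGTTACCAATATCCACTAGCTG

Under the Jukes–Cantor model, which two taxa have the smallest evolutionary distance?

seq2 and seq3

seq1–seq2: 11/26 differ, p = 0.423, d = 0.623.
seq1–seq3: 11/26 differ, p = 0.423, d = 0.623.
seq2–seq3: 2/26 differ, p = 0.077, d = 0.081.
The smallest distance is between seq2 and seq3.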